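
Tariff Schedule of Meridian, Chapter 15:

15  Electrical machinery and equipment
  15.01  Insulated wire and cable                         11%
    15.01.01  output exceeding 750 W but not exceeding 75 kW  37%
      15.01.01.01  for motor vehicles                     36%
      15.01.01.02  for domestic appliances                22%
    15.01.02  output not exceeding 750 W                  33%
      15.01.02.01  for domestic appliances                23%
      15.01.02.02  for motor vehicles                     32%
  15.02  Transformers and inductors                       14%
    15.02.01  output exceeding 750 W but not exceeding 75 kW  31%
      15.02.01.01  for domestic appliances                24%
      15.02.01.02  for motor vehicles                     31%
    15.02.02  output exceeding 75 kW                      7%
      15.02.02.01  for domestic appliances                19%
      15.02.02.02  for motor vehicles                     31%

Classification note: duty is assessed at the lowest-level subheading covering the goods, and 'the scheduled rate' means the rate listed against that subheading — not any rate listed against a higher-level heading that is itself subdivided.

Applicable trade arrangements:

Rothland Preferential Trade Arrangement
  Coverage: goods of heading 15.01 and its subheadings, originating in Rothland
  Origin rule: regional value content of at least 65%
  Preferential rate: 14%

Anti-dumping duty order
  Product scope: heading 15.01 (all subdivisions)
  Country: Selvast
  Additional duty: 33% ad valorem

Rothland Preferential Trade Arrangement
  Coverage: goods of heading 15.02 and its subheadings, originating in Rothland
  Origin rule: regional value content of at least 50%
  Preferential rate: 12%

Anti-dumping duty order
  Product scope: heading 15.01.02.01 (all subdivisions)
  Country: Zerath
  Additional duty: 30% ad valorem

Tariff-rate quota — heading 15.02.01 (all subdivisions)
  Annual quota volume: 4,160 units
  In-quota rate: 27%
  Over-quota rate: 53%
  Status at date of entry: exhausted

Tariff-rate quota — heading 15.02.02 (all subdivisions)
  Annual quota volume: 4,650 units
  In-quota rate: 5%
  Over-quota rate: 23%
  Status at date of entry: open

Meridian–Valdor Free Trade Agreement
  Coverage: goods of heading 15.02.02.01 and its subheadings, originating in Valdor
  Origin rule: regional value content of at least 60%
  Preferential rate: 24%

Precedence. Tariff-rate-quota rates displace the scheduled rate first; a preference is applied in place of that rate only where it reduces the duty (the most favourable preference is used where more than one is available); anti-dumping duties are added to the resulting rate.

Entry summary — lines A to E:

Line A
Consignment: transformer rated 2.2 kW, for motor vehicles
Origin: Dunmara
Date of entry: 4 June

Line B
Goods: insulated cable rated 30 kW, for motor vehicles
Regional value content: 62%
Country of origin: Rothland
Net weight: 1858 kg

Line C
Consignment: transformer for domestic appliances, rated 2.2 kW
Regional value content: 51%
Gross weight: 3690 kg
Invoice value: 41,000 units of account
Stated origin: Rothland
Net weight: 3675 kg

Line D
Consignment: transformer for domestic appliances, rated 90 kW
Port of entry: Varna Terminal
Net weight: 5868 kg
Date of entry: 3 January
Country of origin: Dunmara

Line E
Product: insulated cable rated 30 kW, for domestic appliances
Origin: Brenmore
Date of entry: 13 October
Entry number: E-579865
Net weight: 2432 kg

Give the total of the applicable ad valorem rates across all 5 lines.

128%

Line A: transformer → 15.02; rated 2.2 kW → 15.02.01; for motor vehicles → 15.02.01.02. Scheduled 31%. quota on 15.02.01 exhausted → over-quota 53%. → 53%.
Line B: insulated cable → 15.01; rated 30 kW → 15.01.01; for motor vehicles → 15.01.01.01. Scheduled 36%. Rothland agreement on 15.01: RVC < 65%; Rothland agreement on 15.02: 15.01.01.01 not covered. → 36%.
Line C: transformer → 15.02; rated 2.2 kW → 15.02.01; for domestic appliances → 15.02.01.01. Scheduled 24%. quota on 15.02.01 exhausted → over-quota 53%; Rothland agreement on 15.01: 15.02.01.01 not covered; Rothland agreement on 15.02: RVC ≥ 50% → 12% available; preferential 12%. → 12%.
Line D: transformer → 15.02; rated 90 kW → 15.02.02; for domestic appliances → 15.02.02.01. Scheduled 19%. quota on 15.02.02 open → in-quota 5%. → 5%.
Line E: insulated cable → 15.01; rated 30 kW → 15.01.01; for domestic appliances → 15.01.01.02. Scheduled 22%. No special measure applies. → 22%.
Sum: 53% + 36% + 12% + 5% + 22% = 128%.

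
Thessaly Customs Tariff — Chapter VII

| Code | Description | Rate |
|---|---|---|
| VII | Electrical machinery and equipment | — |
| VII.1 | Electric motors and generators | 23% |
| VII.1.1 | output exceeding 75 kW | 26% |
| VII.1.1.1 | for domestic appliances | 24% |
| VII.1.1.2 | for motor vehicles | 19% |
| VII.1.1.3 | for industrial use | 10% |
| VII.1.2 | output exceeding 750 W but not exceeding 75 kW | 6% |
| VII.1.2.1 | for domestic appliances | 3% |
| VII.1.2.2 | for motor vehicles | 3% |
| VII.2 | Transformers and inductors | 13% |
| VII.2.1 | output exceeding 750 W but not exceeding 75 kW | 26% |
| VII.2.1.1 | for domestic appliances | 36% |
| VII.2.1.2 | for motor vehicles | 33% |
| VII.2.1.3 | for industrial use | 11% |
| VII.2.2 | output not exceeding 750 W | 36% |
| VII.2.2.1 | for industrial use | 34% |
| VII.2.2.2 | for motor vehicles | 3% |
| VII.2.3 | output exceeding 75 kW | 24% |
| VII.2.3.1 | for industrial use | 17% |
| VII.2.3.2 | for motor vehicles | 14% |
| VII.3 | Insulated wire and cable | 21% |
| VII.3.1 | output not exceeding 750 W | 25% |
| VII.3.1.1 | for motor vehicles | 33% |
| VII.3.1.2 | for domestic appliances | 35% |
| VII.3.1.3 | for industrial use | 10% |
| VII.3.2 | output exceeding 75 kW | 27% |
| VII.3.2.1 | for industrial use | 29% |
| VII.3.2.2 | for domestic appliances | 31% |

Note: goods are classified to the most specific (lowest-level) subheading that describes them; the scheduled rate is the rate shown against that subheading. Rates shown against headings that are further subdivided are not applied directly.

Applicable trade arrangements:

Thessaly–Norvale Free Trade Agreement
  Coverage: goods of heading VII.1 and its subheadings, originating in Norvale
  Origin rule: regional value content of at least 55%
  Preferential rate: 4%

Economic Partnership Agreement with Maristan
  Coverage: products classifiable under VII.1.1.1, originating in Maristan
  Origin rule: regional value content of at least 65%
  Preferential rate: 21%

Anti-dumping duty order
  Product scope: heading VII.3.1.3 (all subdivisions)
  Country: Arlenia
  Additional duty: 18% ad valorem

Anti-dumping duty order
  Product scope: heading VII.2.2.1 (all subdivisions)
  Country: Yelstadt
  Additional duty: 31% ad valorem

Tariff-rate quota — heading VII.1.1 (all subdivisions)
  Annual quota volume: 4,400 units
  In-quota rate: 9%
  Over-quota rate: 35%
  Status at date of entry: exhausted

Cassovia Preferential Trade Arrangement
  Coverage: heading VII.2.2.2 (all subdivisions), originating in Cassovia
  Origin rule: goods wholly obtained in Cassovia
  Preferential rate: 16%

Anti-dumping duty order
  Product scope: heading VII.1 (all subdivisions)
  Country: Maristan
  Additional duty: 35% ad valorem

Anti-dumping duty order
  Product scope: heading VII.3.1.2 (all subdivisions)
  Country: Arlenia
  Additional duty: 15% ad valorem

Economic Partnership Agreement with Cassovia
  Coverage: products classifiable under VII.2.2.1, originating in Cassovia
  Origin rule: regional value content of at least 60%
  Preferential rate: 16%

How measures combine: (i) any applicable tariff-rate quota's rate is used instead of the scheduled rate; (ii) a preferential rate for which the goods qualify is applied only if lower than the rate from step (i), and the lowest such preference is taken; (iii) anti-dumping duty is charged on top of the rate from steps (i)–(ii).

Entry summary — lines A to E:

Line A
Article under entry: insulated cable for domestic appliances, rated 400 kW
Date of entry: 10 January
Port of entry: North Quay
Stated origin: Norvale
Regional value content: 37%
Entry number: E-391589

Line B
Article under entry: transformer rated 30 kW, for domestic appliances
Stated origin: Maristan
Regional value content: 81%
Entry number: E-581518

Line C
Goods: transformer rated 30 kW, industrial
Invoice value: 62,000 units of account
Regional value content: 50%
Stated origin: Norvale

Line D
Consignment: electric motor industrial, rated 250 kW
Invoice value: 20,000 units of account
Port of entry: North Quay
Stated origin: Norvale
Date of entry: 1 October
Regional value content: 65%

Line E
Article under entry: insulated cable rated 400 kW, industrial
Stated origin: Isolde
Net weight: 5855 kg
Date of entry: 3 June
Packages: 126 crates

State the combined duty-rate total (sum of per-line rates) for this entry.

Line A: insulated cable → VII.3; rated 400 kW → VII.3.2; for domestic appliances → VII.3.2.2. Scheduled 31%. Norvale agreement on VII.1: VII.3.2.2 not covered. → 31%.
Line B: transformer → VII.2; rated 30 kW → VII.2.1; for domestic appliances → VII.2.1.1. Scheduled 36%. Maristan agreement on VII.1.1.1: VII.2.1.1 not covered. → 36%.
Line C: transformer → VII.2; rated 30 kW → VII.2.1; industrial → VII.2.1.3. Scheduled 11%. Norvale agreement on VII.1: VII.2.1.3 not covered. → 11%.
Line D: electric motor → VII.1; rated 250 kW → VII.1.1; industrial → VII.1.1.3. Scheduled 10%. quota on VII.1.1 exhausted → over-quota 35%; Norvale agreement on VII.1: RVC ≥ 55% → 4% available; preferential 4%. → 4%.
Line E: insulated cable → VII.3; rated 400 kW → VII.3.2; industrial → VII.3.2.1. Scheduled 29%. No special measure applies. → 29%.
Sum: 31% + 36% + 11% + 4% + 29% = 111%.

111%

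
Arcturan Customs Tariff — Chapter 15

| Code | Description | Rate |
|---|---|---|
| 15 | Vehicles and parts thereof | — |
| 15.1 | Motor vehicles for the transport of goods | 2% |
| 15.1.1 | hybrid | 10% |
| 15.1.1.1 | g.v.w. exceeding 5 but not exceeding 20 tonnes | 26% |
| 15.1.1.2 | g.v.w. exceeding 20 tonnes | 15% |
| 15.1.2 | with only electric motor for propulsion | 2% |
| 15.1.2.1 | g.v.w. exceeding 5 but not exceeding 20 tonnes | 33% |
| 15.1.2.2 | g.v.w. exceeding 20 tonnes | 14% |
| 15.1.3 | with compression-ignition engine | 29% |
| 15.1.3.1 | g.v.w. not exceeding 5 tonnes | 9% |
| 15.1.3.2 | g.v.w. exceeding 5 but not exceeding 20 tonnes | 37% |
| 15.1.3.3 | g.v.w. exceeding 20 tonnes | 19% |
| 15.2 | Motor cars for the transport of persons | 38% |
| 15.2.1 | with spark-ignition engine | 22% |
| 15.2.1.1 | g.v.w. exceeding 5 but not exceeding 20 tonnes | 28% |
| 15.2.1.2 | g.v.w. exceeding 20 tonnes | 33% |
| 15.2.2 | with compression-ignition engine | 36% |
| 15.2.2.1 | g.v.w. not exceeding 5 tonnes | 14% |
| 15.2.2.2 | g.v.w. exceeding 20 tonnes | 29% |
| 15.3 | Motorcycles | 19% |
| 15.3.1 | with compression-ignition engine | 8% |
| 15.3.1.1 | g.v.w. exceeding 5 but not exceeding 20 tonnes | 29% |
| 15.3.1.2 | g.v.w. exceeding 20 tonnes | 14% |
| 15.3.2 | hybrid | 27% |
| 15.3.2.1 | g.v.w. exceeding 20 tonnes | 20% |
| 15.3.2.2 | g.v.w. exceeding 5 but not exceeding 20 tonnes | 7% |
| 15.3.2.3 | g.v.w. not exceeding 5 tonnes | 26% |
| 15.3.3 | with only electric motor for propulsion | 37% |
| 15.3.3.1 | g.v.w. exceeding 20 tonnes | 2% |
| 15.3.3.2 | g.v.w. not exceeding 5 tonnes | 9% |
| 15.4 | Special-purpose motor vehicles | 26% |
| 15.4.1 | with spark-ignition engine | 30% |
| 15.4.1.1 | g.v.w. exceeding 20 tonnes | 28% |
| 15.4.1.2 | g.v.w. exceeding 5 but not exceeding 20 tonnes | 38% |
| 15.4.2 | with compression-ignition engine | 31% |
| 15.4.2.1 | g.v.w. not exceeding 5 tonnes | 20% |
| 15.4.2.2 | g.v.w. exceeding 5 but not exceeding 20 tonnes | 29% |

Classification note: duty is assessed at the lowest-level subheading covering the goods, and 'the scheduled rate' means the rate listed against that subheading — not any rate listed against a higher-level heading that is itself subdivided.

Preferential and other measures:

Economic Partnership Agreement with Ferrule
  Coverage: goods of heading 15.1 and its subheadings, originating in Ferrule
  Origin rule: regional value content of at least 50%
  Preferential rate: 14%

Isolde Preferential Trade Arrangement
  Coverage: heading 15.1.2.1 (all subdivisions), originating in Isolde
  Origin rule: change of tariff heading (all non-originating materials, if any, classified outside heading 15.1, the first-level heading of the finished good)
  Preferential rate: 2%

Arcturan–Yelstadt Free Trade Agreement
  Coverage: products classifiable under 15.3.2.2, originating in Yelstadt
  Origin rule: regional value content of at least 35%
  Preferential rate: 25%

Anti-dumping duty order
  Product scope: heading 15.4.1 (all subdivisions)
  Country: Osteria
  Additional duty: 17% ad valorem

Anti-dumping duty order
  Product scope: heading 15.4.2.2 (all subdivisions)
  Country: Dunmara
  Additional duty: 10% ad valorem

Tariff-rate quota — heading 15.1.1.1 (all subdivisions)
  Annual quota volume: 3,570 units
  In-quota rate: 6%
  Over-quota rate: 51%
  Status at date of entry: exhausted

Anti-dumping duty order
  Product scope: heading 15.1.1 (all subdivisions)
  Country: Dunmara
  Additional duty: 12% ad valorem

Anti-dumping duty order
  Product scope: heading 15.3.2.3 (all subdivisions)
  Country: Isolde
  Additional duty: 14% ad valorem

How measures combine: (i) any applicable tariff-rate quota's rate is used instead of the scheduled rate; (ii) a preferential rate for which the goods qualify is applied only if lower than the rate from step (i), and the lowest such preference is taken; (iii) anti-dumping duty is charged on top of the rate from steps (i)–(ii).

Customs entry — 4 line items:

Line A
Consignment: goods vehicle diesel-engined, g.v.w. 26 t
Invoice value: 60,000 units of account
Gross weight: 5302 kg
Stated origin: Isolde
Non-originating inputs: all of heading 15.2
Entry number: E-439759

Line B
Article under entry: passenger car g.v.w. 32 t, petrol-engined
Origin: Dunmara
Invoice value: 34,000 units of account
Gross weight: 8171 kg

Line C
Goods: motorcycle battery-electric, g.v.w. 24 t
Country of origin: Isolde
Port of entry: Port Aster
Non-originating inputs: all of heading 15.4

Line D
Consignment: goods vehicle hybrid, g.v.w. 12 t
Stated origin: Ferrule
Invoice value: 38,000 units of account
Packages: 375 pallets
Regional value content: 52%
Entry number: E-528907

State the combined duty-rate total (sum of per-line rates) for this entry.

68%

Line A: goods vehicle → 15.1; diesel-engined → 15.1.3; g.v.w. 26 t → 15.1.3.3. Scheduled 19%. Isolde agreement on 15.1.2.1: 15.1.3.3 not covered. → 19%.
Line B: passenger car → 15.2; petrol-engined → 15.2.1; g.v.w. 32 t → 15.2.1.2. Scheduled 33%. No special measure applies. → 33%.
Line C: motorcycle → 15.3; battery-electric → 15.3.3; g.v.w. 24 t → 15.3.3.1. Scheduled 2%. Isolde agreement on 15.1.2.1: 15.3.3.1 not covered. → 2%.
Line D: goods vehicle → 15.1; hybrid → 15.1.1; g.v.w. 12 t → 15.1.1.1. Scheduled 26%. quota on 15.1.1.1 exhausted → over-quota 51%; Ferrule agreement on 15.1: RVC ≥ 50% → 14% available; preferential 14%. → 14%.
Sum: 19% + 33% + 2% + 14% = 68%.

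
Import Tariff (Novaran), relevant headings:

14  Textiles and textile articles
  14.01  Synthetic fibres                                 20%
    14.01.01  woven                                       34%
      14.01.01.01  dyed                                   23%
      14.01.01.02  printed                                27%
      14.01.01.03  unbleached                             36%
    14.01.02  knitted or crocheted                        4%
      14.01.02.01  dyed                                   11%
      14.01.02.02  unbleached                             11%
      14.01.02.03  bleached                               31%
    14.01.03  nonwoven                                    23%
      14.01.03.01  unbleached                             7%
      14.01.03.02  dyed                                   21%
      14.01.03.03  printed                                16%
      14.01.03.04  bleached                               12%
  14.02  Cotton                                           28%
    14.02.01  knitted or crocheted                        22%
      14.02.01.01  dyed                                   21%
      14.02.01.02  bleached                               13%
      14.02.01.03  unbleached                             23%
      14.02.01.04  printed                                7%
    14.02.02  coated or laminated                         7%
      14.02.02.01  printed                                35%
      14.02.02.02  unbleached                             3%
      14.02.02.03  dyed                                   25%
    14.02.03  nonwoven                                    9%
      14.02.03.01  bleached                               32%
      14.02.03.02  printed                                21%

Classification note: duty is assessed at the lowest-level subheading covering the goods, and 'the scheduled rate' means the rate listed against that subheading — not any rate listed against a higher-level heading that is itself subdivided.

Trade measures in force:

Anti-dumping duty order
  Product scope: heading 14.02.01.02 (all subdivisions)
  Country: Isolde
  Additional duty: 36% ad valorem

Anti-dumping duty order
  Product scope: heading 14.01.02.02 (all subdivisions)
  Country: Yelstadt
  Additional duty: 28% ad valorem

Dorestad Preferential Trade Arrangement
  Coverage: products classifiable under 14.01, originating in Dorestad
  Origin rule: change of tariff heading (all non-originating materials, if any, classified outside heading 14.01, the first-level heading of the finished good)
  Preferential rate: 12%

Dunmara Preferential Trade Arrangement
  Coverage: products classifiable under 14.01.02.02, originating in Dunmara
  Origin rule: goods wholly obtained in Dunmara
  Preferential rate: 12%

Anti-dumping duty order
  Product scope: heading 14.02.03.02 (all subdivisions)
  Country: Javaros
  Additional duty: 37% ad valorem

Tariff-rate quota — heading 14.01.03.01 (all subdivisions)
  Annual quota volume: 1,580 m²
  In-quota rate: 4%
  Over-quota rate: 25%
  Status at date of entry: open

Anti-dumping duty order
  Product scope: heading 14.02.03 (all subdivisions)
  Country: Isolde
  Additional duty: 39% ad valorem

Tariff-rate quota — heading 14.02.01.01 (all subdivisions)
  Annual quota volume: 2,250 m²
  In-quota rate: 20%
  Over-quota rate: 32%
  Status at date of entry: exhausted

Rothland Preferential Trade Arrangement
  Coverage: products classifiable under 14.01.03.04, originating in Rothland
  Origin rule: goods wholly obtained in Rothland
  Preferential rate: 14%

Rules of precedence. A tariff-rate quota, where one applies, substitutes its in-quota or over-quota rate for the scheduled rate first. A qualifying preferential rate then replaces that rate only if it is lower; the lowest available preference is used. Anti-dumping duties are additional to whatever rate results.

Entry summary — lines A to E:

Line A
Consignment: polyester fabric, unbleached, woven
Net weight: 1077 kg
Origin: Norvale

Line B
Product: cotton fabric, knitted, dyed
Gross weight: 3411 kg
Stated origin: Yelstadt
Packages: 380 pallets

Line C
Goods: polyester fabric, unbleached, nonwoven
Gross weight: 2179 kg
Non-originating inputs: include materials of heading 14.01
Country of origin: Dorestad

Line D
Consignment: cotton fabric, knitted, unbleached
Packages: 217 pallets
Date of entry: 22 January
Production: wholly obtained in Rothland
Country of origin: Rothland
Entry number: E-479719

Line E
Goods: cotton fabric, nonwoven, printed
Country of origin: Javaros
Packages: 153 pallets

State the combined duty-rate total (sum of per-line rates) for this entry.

153%

Line A: polyester → 14.01; woven → 14.01.01; unbleached → 14.01.01.03. Scheduled 36%. No special measure applies. → 36%.
Line B: cotton → 14.02; knitted → 14.02.01; dyed → 14.02.01.01. Scheduled 21%. quota on 14.02.01.01 exhausted → over-quota 32%. → 32%.
Line C: polyester → 14.01; nonwoven → 14.01.03; unbleached → 14.01.03.01. Scheduled 7%. quota on 14.01.03.01 open → in-quota 4%; Dorestad agreement on 14.01: CTH not met. → 4%.
Line D: cotton → 14.02; knitted → 14.02.01; unbleached → 14.02.01.03. Scheduled 23%. Rothland agreement on 14.01.03.04: 14.02.01.03 not covered. → 23%.
Line E: cotton → 14.02; nonwoven → 14.02.03; printed → 14.02.03.02. Scheduled 21%. anti-dumping (Javaros, 14.02.03.02): +37%; total 21% + 37% = 58%. → 58%.
Sum: 36% + 32% + 4% + 23% + 58% = 153%.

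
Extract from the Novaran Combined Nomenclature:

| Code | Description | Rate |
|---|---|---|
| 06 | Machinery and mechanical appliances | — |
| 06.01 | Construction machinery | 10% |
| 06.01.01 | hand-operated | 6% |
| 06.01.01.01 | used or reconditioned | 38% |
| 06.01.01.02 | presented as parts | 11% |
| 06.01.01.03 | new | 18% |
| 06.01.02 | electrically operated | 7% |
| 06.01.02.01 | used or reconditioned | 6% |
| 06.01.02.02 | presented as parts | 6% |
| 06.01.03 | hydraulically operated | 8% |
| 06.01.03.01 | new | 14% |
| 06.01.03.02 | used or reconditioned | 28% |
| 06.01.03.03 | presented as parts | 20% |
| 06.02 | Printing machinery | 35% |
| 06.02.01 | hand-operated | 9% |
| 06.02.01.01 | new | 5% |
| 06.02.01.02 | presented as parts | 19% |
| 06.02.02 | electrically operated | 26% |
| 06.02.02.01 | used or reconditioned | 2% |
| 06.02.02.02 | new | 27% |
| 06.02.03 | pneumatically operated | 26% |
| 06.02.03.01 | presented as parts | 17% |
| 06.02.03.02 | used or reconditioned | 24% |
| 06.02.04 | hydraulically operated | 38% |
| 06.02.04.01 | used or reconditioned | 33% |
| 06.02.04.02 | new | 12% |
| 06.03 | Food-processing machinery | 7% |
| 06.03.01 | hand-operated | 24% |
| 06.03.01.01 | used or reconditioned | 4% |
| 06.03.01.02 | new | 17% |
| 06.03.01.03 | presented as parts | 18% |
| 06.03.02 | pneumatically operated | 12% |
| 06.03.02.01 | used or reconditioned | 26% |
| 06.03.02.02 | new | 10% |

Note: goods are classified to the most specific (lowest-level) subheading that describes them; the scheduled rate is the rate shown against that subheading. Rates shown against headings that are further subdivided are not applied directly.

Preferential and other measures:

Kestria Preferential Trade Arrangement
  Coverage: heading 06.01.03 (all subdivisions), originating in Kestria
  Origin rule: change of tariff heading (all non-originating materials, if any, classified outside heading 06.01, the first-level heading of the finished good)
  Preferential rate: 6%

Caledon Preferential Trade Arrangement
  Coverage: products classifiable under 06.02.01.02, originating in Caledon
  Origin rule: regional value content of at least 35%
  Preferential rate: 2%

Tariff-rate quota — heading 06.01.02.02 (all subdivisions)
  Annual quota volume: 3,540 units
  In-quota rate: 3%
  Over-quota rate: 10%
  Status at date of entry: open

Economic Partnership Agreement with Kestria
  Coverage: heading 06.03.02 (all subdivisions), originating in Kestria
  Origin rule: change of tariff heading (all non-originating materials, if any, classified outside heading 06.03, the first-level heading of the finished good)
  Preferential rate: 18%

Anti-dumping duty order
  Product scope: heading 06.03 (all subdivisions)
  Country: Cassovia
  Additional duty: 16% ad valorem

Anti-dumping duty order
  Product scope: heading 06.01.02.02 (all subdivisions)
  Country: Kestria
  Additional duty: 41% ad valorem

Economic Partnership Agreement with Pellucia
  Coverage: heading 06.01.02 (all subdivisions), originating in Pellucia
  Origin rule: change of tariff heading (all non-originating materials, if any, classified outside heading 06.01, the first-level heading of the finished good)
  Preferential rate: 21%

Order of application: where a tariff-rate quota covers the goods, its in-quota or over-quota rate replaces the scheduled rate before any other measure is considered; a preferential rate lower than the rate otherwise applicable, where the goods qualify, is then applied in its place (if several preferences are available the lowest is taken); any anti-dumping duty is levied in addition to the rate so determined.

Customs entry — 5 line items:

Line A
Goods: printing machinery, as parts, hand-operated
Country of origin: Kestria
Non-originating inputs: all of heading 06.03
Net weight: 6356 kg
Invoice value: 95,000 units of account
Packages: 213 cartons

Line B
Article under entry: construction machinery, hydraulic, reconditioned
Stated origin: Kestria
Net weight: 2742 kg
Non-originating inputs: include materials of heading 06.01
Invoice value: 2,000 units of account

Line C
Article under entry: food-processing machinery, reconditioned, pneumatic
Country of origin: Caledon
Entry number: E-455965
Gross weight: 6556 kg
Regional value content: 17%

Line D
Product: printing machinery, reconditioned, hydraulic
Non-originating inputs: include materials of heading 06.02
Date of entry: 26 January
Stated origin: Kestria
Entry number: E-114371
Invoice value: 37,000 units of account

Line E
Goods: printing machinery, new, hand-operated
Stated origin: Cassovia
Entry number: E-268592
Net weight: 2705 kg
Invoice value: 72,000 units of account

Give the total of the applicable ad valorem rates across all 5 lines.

111%

Line A: printing → 06.02; hand-operated → 06.02.01; as parts → 06.02.01.02. Scheduled 19%. Kestria agreement on 06.01.03: 06.02.01.02 not covered; Kestria agreement on 06.03.02: 06.02.01.02 not covered. → 19%.
Line B: construction → 06.01; hydraulic → 06.01.03; reconditioned → 06.01.03.02. Scheduled 28%. Kestria agreement on 06.01.03: CTH not met; Kestria agreement on 06.03.02: 06.01.03.02 not covered. → 28%.
Line C: food-processing → 06.03; pneumatic → 06.03.02; reconditioned → 06.03.02.01. Scheduled 26%. Caledon agreement on 06.02.01.02: 06.03.02.01 not covered. → 26%.
Line D: printing → 06.02; hydraulic → 06.02.04; reconditioned → 06.02.04.01. Scheduled 33%. Kestria agreement on 06.01.03: 06.02.04.01 not covered; Kestria agreement on 06.03.02: 06.02.04.01 not covered. → 33%.
Line E: printing → 06.02; hand-operated → 06.02.01; new → 06.02.01.01. Scheduled 5%. No special measure applies. → 5%.
Sum: 19% + 28% + 26% + 33% + 5% = 111%.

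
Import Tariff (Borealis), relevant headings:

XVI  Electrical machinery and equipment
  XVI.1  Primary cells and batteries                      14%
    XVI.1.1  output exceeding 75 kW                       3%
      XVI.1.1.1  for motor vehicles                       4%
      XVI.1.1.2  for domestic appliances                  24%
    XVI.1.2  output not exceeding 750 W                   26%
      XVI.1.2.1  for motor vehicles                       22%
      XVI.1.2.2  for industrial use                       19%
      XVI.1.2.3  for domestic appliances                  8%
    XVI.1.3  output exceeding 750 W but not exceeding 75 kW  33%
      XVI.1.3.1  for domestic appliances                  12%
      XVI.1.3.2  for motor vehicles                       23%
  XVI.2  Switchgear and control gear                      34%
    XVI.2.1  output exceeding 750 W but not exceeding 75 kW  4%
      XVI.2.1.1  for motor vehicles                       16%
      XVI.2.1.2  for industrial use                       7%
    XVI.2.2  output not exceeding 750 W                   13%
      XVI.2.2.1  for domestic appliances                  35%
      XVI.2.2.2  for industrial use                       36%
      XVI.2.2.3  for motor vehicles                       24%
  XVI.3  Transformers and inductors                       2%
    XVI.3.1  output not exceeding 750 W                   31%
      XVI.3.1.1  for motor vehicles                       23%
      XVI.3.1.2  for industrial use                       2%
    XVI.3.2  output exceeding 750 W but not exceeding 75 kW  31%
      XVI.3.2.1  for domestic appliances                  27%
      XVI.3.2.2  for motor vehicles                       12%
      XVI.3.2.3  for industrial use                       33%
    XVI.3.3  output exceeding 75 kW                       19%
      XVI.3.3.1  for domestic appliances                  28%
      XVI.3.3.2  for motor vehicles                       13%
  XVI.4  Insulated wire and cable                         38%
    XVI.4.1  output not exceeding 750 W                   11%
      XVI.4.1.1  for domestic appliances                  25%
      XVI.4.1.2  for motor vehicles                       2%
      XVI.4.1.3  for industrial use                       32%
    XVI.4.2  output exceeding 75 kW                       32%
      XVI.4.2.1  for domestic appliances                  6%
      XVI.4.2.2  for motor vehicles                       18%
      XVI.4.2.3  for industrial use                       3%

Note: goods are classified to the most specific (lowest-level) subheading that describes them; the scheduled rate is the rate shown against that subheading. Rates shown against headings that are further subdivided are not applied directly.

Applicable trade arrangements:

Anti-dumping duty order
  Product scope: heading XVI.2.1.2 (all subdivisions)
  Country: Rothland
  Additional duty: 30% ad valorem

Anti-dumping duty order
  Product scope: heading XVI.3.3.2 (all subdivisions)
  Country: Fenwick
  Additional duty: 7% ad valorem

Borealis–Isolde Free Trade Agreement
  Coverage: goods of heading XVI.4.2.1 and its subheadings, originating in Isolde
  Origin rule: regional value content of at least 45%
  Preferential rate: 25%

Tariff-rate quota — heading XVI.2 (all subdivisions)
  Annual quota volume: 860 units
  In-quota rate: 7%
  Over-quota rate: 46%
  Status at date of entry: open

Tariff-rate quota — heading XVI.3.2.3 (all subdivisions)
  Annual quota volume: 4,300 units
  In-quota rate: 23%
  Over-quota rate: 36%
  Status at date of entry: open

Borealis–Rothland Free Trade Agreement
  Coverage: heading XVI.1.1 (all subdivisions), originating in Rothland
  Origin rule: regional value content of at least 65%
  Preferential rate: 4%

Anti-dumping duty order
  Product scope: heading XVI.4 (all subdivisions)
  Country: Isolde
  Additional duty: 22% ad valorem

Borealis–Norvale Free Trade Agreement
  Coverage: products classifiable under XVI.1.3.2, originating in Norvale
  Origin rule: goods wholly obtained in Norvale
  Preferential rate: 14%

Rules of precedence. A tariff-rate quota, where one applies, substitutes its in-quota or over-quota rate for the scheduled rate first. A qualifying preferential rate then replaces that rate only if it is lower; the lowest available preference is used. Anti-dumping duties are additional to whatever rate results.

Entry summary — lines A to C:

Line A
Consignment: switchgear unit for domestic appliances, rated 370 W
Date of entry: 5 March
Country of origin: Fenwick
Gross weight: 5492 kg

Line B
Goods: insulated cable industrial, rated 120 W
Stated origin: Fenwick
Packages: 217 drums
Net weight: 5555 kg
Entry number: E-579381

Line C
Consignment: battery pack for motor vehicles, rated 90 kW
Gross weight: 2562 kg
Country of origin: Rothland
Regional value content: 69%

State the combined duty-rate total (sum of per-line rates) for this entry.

Line A: switchgear unit → XVI.2; rated 370 W → XVI.2.2; for domestic appliances → XVI.2.2.1. Scheduled 35%. quota on XVI.2 open → in-quota 7%. → 7%.
Line B: insulated cable → XVI.4; rated 120 W → XVI.4.1; industrial → XVI.4.1.3. Scheduled 32%. No special measure applies. → 32%.
Line C: battery pack → XVI.1; rated 90 kW → XVI.1.1; for motor vehicles → XVI.1.1.1. Scheduled 4%. Rothland agreement on XVI.1.1: RVC ≥ 65% → 4% available; preference 4% not lower than 4% → no reduction. → 4%.
Sum: 7% + 32% + 4% = 43%.

43%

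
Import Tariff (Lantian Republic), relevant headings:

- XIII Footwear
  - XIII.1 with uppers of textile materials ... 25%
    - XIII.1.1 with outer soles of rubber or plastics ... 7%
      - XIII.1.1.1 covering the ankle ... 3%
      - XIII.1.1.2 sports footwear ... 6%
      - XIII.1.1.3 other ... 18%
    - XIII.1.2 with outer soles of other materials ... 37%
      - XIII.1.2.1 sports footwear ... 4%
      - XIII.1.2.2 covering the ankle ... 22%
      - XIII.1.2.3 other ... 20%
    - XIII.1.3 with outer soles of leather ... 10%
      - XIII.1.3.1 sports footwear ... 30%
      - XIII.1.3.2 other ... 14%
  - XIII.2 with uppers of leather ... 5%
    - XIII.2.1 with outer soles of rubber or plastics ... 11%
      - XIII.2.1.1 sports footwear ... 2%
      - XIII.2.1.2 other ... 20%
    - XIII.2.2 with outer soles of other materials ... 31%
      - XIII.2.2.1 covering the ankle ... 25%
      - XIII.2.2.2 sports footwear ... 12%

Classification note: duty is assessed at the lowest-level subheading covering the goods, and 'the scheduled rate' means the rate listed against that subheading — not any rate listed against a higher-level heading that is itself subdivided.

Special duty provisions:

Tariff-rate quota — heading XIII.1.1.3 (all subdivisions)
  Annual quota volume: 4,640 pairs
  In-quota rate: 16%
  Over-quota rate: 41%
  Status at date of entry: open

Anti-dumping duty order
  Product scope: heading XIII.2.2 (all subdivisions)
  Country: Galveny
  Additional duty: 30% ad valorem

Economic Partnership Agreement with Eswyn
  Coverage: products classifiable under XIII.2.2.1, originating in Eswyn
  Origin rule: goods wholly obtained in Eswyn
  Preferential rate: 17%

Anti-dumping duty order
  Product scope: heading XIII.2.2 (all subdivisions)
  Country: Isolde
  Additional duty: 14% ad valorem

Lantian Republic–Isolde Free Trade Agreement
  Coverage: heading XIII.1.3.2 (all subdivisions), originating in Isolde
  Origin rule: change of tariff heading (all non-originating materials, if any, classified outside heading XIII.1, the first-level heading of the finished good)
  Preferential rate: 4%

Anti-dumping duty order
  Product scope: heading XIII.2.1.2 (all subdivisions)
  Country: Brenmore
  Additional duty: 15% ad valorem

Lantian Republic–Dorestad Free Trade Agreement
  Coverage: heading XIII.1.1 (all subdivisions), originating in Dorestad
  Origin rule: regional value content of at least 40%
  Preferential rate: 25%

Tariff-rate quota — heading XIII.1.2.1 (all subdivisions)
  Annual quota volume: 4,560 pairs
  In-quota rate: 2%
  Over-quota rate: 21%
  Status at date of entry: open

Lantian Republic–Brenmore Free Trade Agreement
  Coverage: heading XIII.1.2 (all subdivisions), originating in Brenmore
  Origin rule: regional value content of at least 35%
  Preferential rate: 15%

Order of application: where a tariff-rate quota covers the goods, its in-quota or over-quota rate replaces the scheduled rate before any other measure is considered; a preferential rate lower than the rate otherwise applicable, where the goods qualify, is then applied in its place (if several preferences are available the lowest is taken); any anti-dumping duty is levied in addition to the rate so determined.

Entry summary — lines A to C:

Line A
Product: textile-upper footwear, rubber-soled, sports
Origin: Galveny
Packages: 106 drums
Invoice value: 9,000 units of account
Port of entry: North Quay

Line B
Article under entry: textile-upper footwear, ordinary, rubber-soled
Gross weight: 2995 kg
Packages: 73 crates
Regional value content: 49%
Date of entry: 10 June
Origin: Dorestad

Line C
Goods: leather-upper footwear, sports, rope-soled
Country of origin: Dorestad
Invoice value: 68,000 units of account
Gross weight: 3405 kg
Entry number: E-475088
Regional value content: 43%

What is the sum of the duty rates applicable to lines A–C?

Line A: textile-upper → XIII.1; rubber-soled → XIII.1.1; sports → XIII.1.1.2. Scheduled 6%. No special measure applies. → 6%.
Line B: textile-upper → XIII.1; rubber-soled → XIII.1.1; ordinary → XIII.1.1.3. Scheduled 18%. quota on XIII.1.1.3 open → in-quota 16%; Dorestad agreement on XIII.1.1: RVC ≥ 40% → 25% available; preference 25% not lower than 16% → no reduction. → 16%.
Line C: leather-upper → XIII.2; rope-soled → XIII.2.2; sports → XIII.2.2.2. Scheduled 12%. Dorestad agreement on XIII.1.1: XIII.2.2.2 not covered. → 12%.
Sum: 6% + 16% + 12% = 34%.

34%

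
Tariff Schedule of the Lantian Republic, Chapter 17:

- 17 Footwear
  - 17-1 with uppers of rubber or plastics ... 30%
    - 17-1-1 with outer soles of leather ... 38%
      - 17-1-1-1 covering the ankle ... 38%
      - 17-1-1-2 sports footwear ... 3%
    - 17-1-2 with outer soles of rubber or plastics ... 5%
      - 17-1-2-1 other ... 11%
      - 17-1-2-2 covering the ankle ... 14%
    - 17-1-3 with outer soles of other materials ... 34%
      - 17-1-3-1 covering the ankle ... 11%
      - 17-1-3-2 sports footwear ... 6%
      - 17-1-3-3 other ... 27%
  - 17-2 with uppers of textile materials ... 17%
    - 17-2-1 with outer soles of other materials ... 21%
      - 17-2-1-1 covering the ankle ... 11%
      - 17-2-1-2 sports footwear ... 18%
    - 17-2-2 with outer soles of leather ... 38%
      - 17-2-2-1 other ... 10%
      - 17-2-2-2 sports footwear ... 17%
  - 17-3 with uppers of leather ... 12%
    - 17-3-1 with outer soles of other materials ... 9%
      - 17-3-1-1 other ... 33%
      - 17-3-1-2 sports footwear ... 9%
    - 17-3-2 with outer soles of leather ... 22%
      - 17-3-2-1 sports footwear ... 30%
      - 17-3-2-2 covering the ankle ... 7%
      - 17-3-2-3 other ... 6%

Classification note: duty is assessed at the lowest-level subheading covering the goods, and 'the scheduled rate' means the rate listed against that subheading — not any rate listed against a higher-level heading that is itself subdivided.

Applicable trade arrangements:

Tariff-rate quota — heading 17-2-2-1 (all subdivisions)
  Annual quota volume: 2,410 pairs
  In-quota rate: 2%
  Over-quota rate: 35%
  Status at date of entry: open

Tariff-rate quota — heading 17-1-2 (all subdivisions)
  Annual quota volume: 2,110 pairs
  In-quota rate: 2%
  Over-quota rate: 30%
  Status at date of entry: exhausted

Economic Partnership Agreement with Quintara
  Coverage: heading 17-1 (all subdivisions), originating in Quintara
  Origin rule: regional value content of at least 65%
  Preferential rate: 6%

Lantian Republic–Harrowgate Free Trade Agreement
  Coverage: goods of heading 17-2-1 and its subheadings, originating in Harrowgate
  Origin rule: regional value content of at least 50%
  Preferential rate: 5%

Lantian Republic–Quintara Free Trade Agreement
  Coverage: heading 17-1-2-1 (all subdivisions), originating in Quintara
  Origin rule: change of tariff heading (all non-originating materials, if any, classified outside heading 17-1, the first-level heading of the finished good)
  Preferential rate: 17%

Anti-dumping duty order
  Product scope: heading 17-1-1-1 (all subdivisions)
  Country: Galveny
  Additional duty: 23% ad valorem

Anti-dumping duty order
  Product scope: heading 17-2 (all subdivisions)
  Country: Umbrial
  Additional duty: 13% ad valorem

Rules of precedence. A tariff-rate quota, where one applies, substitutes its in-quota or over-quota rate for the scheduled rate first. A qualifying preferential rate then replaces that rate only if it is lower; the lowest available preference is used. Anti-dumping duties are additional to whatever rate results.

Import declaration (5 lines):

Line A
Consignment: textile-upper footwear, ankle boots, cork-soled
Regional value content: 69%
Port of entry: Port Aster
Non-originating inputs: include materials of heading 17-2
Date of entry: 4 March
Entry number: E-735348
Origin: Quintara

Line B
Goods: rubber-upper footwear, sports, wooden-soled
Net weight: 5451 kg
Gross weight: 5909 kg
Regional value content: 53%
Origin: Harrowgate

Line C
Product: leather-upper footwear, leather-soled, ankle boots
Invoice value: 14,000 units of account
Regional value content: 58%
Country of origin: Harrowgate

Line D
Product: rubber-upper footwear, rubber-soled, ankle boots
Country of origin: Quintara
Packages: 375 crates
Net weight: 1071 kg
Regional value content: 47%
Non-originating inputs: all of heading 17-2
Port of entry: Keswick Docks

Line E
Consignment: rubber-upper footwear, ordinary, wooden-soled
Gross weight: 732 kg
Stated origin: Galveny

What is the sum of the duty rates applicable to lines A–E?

Line A: textile-upper → 17-2; cork-soled → 17-2-1; ankle boots → 17-2-1-1. Scheduled 11%. Quintara agreement on 17-1: 17-2-1-1 not covered; Quintara agreement on 17-1-2-1: 17-2-1-1 not covered. → 11%.
Line B: rubber-upper → 17-1; wooden-soled → 17-1-3; sports → 17-1-3-2. Scheduled 6%. Harrowgate agreement on 17-2-1: 17-1-3-2 not covered. → 6%.
Line C: leather-upper → 17-3; leather-soled → 17-3-2; ankle boots → 17-3-2-2. Scheduled 7%. Harrowgate agreement on 17-2-1: 17-3-2-2 not covered. → 7%.
Line D: rubber-upper → 17-1; rubber-soled → 17-1-2; ankle boots → 17-1-2-2. Scheduled 14%. quota on 17-1-2 exhausted → over-quota 30%; Quintara agreement on 17-1: RVC < 65%; Quintara agreement on 17-1-2-1: 17-1-2-2 not covered. → 30%.
Line E: rubber-upper → 17-1; wooden-soled → 17-1-3; ordinary → 17-1-3-3. Scheduled 27%. No special measure applies. → 27%.
Sum: 11% + 6% + 7% + 30% + 27% = 81%.

81%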